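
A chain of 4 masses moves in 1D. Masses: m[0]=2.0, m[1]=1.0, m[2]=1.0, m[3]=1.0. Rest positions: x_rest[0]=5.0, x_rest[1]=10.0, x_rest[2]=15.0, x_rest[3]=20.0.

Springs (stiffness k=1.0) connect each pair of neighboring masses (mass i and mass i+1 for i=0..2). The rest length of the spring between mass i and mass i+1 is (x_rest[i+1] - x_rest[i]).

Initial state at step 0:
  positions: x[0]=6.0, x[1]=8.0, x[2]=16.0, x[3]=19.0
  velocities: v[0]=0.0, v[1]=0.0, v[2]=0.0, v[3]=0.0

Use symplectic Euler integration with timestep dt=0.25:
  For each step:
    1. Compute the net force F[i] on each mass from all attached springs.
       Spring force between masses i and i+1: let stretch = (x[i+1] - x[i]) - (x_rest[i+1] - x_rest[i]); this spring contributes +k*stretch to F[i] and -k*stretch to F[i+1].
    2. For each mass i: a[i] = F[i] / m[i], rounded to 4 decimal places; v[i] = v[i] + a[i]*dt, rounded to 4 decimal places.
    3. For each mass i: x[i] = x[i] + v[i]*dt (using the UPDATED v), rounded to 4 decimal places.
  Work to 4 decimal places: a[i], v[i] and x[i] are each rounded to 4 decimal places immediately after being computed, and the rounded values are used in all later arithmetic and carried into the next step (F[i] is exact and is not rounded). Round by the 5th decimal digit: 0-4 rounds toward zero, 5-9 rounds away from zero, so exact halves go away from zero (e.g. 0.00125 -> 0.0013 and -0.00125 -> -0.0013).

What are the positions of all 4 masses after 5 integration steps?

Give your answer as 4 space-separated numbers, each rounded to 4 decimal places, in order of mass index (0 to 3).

Step 0: x=[6.0000 8.0000 16.0000 19.0000] v=[0.0000 0.0000 0.0000 0.0000]
Step 1: x=[5.9063 8.3750 15.6875 19.1250] v=[-0.3750 1.5000 -1.2500 0.5000]
Step 2: x=[5.7335 9.0528 15.1328 19.3477] v=[-0.6914 2.7110 -2.2188 0.8906]
Step 3: x=[5.5081 9.9031 14.4615 19.6194] v=[-0.9015 3.4012 -2.6851 1.0869]
Step 4: x=[5.2638 10.7636 13.8277 19.8813] v=[-0.9771 3.4421 -2.5352 1.0474]
Step 5: x=[5.0352 11.4719 13.3808 20.0773] v=[-0.9146 2.8332 -1.7878 0.7840]

Answer: 5.0352 11.4719 13.3808 20.0773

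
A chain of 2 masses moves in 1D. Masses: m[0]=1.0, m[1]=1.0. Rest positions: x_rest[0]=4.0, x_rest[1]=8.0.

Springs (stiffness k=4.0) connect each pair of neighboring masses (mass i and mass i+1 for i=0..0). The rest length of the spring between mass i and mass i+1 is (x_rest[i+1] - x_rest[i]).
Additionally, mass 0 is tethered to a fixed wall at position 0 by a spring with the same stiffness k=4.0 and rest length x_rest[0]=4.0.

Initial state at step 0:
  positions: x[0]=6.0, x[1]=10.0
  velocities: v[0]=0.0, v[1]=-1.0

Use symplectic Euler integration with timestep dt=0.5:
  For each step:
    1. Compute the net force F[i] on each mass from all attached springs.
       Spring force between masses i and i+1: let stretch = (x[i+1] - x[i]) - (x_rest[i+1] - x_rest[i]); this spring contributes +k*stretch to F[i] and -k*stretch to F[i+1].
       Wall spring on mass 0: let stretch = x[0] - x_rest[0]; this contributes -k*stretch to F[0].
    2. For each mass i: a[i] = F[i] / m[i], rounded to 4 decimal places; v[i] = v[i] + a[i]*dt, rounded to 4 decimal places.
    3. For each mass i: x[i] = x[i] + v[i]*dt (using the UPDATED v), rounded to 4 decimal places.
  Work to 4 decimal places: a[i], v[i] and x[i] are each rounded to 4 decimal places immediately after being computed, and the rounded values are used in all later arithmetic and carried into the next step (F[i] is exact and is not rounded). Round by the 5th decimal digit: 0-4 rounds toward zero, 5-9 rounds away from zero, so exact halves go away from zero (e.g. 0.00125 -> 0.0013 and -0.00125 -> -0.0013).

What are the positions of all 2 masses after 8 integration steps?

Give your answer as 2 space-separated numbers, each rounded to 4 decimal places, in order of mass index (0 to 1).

Answer: 4.5000 10.5000

Derivation:
Step 0: x=[6.0000 10.0000] v=[0.0000 -1.0000]
Step 1: x=[4.0000 9.5000] v=[-4.0000 -1.0000]
Step 2: x=[3.5000 7.5000] v=[-1.0000 -4.0000]
Step 3: x=[3.5000 5.5000] v=[0.0000 -4.0000]
Step 4: x=[2.0000 5.5000] v=[-3.0000 0.0000]
Step 5: x=[2.0000 6.0000] v=[0.0000 1.0000]
Step 6: x=[4.0000 6.5000] v=[4.0000 1.0000]
Step 7: x=[4.5000 8.5000] v=[1.0000 4.0000]
Step 8: x=[4.5000 10.5000] v=[0.0000 4.0000]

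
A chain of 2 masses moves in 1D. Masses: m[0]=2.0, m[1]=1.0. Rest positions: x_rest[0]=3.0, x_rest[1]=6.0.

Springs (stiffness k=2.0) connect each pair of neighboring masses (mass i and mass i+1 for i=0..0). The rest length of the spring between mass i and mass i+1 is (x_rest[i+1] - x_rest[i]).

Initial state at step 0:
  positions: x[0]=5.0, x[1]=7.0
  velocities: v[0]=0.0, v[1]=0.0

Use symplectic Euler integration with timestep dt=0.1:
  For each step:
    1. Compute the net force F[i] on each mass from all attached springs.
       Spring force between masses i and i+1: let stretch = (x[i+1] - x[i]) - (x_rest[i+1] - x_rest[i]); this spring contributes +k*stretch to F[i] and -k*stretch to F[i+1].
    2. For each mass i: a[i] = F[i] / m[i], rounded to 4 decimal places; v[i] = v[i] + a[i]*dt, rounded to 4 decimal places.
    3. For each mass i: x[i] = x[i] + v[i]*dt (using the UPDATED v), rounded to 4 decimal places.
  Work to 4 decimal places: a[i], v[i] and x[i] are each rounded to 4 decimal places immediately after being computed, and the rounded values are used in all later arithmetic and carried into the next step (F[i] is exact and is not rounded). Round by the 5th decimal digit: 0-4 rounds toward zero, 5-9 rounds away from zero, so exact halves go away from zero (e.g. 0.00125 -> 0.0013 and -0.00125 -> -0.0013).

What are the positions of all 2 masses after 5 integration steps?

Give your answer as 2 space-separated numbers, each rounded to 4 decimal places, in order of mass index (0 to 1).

Step 0: x=[5.0000 7.0000] v=[0.0000 0.0000]
Step 1: x=[4.9900 7.0200] v=[-0.1000 0.2000]
Step 2: x=[4.9703 7.0594] v=[-0.1970 0.3940]
Step 3: x=[4.9415 7.1170] v=[-0.2881 0.5762]
Step 4: x=[4.9044 7.1911] v=[-0.3706 0.7411]
Step 5: x=[4.8602 7.2795] v=[-0.4419 0.8838]

Answer: 4.8602 7.2795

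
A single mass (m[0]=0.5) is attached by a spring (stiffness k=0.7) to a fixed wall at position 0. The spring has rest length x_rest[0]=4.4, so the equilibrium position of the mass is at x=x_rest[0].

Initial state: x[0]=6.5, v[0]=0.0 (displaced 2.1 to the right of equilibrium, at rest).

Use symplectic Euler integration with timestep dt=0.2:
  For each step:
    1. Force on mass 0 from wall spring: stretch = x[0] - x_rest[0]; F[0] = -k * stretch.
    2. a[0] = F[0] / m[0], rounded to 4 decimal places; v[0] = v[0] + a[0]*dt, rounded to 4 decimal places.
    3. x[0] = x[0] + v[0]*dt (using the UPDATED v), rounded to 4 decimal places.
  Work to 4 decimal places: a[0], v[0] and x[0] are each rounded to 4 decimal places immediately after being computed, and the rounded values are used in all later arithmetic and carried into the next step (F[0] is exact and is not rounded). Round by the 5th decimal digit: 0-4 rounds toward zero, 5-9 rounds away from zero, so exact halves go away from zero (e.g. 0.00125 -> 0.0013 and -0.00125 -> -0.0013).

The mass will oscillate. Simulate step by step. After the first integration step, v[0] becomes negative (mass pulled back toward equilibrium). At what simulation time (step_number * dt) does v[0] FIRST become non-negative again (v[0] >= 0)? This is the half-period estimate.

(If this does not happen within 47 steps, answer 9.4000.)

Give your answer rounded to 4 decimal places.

Answer: 2.8000

Derivation:
Step 0: x=[6.5000] v=[0.0000]
Step 1: x=[6.3824] v=[-0.5880]
Step 2: x=[6.1538] v=[-1.1431]
Step 3: x=[5.8270] v=[-1.6342]
Step 4: x=[5.4202] v=[-2.0338]
Step 5: x=[4.9563] v=[-2.3195]
Step 6: x=[4.4612] v=[-2.4753]
Step 7: x=[3.9627] v=[-2.4924]
Step 8: x=[3.4887] v=[-2.3700]
Step 9: x=[3.0657] v=[-2.1148]
Step 10: x=[2.7175] v=[-1.7412]
Step 11: x=[2.4635] v=[-1.2701]
Step 12: x=[2.3179] v=[-0.7279]
Step 13: x=[2.2889] v=[-0.1449]
Step 14: x=[2.3781] v=[0.4462]
First v>=0 after going negative at step 14, time=2.8000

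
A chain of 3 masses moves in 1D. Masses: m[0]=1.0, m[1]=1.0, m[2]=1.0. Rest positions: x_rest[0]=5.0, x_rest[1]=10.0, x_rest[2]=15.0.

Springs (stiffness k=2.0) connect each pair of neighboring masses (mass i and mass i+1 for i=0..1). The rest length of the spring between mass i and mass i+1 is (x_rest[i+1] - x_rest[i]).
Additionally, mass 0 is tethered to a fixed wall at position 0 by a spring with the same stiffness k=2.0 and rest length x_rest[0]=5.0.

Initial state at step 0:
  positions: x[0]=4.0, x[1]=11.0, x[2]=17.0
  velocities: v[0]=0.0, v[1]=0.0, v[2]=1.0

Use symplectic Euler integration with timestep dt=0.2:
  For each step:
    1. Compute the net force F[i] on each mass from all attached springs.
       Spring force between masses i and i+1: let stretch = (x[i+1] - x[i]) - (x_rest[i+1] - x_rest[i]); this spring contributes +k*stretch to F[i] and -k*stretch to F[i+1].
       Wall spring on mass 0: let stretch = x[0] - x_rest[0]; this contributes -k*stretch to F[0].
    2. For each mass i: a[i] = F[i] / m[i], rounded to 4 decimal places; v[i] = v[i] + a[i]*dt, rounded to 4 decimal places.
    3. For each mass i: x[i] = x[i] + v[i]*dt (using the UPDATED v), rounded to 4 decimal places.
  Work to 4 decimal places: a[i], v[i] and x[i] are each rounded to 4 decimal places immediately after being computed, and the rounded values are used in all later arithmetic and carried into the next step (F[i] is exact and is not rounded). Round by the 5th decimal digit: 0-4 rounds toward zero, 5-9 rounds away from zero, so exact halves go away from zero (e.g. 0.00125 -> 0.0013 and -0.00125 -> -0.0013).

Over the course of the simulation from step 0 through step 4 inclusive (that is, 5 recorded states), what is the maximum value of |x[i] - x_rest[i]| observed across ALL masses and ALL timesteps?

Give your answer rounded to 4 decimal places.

Answer: 2.1440

Derivation:
Step 0: x=[4.0000 11.0000 17.0000] v=[0.0000 0.0000 1.0000]
Step 1: x=[4.2400 10.9200 17.1200] v=[1.2000 -0.4000 0.6000]
Step 2: x=[4.6752 10.8016 17.1440] v=[2.1760 -0.5920 0.1200]
Step 3: x=[5.2265 10.7005 17.0606] v=[2.7565 -0.5056 -0.4170]
Step 4: x=[5.7976 10.6703 16.8684] v=[2.8555 -0.1512 -0.9610]
Max displacement = 2.1440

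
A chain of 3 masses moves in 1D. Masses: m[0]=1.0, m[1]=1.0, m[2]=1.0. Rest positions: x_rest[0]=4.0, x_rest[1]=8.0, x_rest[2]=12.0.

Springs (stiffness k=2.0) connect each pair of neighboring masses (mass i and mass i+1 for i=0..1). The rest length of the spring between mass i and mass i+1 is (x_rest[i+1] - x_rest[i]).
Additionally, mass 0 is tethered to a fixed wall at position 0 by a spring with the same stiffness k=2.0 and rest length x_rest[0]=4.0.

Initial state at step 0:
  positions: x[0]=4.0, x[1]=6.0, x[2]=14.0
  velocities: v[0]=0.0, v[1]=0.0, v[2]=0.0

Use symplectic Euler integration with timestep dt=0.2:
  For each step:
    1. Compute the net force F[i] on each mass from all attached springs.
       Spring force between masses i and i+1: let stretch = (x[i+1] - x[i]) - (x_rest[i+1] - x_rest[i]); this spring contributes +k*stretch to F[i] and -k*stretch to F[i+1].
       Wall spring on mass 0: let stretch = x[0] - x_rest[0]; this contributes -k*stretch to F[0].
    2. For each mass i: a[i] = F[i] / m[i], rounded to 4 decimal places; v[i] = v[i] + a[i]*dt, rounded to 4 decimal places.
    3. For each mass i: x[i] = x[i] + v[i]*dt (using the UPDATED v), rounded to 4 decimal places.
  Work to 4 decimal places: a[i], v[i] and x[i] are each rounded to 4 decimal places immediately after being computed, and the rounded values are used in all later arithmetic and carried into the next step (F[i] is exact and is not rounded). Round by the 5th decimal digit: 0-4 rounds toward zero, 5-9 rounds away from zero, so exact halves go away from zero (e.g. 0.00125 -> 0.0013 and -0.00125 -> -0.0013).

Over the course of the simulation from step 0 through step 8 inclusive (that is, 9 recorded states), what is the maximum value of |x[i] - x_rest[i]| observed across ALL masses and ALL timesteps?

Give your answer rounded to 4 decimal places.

Step 0: x=[4.0000 6.0000 14.0000] v=[0.0000 0.0000 0.0000]
Step 1: x=[3.8400 6.4800 13.6800] v=[-0.8000 2.4000 -1.6000]
Step 2: x=[3.5840 7.3248 13.1040] v=[-1.2800 4.2240 -2.8800]
Step 3: x=[3.3405 8.3327 12.3857] v=[-1.2173 5.0394 -3.5917]
Step 4: x=[3.2292 9.2654 11.6631] v=[-0.5566 4.6637 -3.6129]
Step 5: x=[3.3424 9.9071 11.0687] v=[0.5662 3.2083 -2.9720]
Step 6: x=[3.7134 10.1165 10.7014] v=[1.8551 1.0471 -1.8366]
Step 7: x=[4.2996 9.8605 10.6073] v=[2.9310 -1.2802 -0.4706]
Step 8: x=[4.9867 9.2193 10.7734] v=[3.4355 -3.2058 0.8307]
Max displacement = 2.1165

Answer: 2.1165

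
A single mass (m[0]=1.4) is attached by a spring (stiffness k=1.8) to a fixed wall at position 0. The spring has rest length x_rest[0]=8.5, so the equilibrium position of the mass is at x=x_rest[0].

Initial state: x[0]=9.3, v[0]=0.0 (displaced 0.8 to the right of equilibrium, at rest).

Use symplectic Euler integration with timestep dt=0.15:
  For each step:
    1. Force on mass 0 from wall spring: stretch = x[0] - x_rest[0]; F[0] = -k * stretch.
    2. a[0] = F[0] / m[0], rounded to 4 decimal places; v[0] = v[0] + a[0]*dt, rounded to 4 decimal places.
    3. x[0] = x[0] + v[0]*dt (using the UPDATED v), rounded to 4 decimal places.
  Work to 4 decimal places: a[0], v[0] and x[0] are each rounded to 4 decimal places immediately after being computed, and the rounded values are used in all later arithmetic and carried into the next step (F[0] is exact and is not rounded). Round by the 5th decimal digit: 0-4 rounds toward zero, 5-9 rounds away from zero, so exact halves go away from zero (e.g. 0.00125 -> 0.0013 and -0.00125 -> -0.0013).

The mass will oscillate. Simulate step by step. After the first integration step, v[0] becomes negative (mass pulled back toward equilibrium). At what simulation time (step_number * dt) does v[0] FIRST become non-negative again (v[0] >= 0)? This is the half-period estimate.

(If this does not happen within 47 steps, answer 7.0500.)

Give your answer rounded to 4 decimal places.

Step 0: x=[9.3000] v=[0.0000]
Step 1: x=[9.2769] v=[-0.1543]
Step 2: x=[9.2313] v=[-0.3041]
Step 3: x=[9.1645] v=[-0.4451]
Step 4: x=[9.0785] v=[-0.5733]
Step 5: x=[8.9758] v=[-0.6849]
Step 6: x=[8.8593] v=[-0.7767]
Step 7: x=[8.7324] v=[-0.8460]
Step 8: x=[8.5988] v=[-0.8908]
Step 9: x=[8.4623] v=[-0.9099]
Step 10: x=[8.3269] v=[-0.9026]
Step 11: x=[8.1965] v=[-0.8692]
Step 12: x=[8.0749] v=[-0.8107]
Step 13: x=[7.9656] v=[-0.7287]
Step 14: x=[7.8718] v=[-0.6256]
Step 15: x=[7.7961] v=[-0.5044]
Step 16: x=[7.7408] v=[-0.3687]
Step 17: x=[7.7075] v=[-0.2223]
Step 18: x=[7.6971] v=[-0.0695]
Step 19: x=[7.7099] v=[0.0853]
First v>=0 after going negative at step 19, time=2.8500

Answer: 2.8500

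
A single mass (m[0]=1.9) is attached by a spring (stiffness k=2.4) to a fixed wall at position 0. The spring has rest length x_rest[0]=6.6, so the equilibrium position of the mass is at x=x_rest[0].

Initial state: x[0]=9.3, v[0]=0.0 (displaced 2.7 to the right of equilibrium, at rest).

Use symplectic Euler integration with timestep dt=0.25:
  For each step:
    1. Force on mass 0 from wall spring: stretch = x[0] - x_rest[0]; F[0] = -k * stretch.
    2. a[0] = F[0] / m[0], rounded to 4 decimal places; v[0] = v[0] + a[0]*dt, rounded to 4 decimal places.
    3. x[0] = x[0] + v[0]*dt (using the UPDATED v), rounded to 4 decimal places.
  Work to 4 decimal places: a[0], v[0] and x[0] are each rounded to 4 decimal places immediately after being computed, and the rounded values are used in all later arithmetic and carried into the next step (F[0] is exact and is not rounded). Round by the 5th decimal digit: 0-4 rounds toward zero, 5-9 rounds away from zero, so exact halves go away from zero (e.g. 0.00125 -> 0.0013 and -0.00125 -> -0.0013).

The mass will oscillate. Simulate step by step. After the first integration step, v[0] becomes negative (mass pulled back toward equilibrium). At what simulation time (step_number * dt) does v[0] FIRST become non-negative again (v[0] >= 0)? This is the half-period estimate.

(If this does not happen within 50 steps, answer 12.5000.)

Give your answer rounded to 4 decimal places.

Answer: 3.0000

Derivation:
Step 0: x=[9.3000] v=[0.0000]
Step 1: x=[9.0869] v=[-0.8526]
Step 2: x=[8.6774] v=[-1.6379]
Step 3: x=[8.1039] v=[-2.2939]
Step 4: x=[7.4117] v=[-2.7688]
Step 5: x=[6.6554] v=[-3.0251]
Step 6: x=[5.8948] v=[-3.0426]
Step 7: x=[5.1898] v=[-2.8199]
Step 8: x=[4.5962] v=[-2.3746]
Step 9: x=[4.1608] v=[-1.7418]
Step 10: x=[3.9179] v=[-0.9715]
Step 11: x=[3.8868] v=[-0.1245]
Step 12: x=[4.0699] v=[0.7323]
First v>=0 after going negative at step 12, time=3.0000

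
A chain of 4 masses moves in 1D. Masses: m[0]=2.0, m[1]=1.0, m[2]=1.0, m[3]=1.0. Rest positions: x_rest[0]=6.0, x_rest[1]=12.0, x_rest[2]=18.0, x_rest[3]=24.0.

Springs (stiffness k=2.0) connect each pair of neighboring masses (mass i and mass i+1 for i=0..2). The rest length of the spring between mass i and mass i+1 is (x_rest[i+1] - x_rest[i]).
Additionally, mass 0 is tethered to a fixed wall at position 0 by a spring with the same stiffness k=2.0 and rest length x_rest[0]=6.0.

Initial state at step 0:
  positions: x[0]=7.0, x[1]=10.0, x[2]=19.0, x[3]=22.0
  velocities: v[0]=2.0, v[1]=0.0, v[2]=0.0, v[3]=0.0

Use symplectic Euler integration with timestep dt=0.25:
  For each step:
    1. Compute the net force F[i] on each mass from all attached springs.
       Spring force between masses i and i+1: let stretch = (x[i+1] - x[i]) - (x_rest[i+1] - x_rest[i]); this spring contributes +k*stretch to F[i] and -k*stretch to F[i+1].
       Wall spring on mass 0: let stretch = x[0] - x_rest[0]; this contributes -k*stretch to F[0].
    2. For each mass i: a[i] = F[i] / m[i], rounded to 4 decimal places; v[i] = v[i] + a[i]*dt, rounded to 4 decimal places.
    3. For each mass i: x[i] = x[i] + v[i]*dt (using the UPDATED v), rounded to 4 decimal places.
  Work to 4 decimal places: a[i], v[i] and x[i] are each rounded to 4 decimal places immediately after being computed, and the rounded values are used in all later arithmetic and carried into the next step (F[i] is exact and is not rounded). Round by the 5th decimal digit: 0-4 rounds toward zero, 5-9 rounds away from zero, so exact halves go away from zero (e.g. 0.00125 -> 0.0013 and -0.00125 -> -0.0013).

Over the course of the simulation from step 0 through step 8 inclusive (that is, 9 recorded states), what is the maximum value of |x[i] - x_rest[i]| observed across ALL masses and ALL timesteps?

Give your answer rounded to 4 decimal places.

Answer: 2.4487

Derivation:
Step 0: x=[7.0000 10.0000 19.0000 22.0000] v=[2.0000 0.0000 0.0000 0.0000]
Step 1: x=[7.2500 10.7500 18.2500 22.3750] v=[1.0000 3.0000 -3.0000 1.5000]
Step 2: x=[7.2656 12.0000 17.0781 22.9844] v=[0.0625 5.0000 -4.6875 2.4375]
Step 3: x=[7.1230 13.2930 16.0098 23.6055] v=[-0.5703 5.1719 -4.2734 2.4844]
Step 4: x=[6.9209 14.1543 15.5513 24.0272] v=[-0.8086 3.4453 -1.8340 1.6866]
Step 5: x=[6.7383 14.2861 15.9777 24.1394] v=[-0.7305 0.5271 1.7055 0.4487]
Step 6: x=[6.6063 13.6859 17.2129 23.9814] v=[-0.5281 -2.4010 4.9406 -0.6322]
Step 7: x=[6.5039 12.6416 18.8533 23.7273] v=[-0.4098 -4.1773 6.5614 -1.0165]
Step 8: x=[6.3786 11.6065 20.3265 23.6139] v=[-0.5014 -4.1403 5.8926 -0.4535]
Max displacement = 2.4487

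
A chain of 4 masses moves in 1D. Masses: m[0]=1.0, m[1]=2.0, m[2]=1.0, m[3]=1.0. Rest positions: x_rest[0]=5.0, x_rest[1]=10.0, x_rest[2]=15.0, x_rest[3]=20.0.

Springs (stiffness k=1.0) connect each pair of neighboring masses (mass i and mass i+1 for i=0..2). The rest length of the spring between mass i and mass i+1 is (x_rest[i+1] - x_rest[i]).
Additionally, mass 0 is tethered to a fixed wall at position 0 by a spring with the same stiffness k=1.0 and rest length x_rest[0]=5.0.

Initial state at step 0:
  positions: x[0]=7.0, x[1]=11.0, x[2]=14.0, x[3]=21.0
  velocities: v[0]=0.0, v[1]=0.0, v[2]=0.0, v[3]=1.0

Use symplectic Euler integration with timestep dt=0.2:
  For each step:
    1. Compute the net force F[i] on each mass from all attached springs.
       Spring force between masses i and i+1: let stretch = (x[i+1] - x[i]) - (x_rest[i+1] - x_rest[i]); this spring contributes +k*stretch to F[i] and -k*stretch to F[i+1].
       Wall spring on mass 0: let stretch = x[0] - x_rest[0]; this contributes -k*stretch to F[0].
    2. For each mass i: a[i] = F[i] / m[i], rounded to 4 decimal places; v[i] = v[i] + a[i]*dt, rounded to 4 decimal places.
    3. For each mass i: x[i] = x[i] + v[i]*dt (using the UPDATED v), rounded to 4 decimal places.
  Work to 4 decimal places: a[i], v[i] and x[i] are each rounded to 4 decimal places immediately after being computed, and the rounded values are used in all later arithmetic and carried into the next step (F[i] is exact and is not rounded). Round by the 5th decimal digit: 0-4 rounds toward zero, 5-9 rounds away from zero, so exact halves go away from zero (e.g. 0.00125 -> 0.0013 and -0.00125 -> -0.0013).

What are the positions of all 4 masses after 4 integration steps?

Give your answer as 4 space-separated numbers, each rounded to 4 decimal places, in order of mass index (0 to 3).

Answer: 5.9276 10.8234 15.4347 21.0605

Derivation:
Step 0: x=[7.0000 11.0000 14.0000 21.0000] v=[0.0000 0.0000 0.0000 1.0000]
Step 1: x=[6.8800 10.9800 14.1600 21.1200] v=[-0.6000 -0.1000 0.8000 0.6000]
Step 2: x=[6.6488 10.9416 14.4712 21.1616] v=[-1.1560 -0.1920 1.5560 0.2080]
Step 3: x=[6.3234 10.8879 14.9088 21.1356] v=[-1.6272 -0.2683 2.1882 -0.1301]
Step 4: x=[5.9276 10.8234 15.4347 21.0605] v=[-1.9790 -0.3227 2.6294 -0.3755]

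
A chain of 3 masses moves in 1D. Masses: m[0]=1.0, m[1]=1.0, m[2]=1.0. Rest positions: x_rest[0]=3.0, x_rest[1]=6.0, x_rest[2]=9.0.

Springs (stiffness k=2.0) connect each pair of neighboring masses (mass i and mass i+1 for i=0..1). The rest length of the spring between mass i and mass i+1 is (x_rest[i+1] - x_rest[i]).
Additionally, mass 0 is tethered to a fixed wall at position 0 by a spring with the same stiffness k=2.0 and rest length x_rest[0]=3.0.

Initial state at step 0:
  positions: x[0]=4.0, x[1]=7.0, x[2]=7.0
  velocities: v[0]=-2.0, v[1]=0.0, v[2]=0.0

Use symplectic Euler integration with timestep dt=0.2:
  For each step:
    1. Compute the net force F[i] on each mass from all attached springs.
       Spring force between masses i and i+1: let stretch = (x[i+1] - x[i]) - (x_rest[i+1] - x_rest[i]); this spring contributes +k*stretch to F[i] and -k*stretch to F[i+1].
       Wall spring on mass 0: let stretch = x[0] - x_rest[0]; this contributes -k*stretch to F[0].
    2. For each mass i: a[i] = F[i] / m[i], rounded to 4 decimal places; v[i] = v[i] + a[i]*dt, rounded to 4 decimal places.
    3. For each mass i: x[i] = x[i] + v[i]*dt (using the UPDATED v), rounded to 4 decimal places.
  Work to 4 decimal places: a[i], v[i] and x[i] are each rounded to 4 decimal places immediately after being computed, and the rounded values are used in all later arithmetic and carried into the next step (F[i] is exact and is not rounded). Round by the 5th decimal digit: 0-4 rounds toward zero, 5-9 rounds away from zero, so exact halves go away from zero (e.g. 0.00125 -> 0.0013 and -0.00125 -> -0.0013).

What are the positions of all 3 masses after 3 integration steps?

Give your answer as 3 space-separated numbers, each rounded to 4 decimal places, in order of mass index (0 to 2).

Step 0: x=[4.0000 7.0000 7.0000] v=[-2.0000 0.0000 0.0000]
Step 1: x=[3.5200 6.7600 7.2400] v=[-2.4000 -1.2000 1.2000]
Step 2: x=[3.0176 6.2992 7.6816] v=[-2.5120 -2.3040 2.2080]
Step 3: x=[2.5363 5.6865 8.2526] v=[-2.4064 -3.0637 2.8550]

Answer: 2.5363 5.6865 8.2526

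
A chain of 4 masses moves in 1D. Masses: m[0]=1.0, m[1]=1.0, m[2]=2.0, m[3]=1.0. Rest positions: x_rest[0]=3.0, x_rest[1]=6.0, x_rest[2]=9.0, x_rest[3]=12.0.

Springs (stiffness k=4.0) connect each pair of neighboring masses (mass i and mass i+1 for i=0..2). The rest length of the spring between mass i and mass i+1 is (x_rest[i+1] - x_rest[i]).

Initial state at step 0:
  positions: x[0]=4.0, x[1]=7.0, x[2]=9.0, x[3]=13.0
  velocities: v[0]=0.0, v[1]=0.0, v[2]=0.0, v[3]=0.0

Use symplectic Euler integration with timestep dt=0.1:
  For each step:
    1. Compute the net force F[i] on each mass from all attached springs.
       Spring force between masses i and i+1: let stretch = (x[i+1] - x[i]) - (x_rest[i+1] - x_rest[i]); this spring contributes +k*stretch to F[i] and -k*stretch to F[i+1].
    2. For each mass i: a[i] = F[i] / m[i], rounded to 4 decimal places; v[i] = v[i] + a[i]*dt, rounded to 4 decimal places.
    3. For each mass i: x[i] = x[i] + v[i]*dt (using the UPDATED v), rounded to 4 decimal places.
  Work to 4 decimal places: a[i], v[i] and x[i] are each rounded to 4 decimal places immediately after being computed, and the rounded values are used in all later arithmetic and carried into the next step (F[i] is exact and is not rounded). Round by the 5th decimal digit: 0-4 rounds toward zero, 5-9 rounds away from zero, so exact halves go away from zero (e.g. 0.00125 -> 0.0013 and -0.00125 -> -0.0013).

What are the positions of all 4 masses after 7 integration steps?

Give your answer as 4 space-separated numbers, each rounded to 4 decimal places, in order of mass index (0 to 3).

Step 0: x=[4.0000 7.0000 9.0000 13.0000] v=[0.0000 0.0000 0.0000 0.0000]
Step 1: x=[4.0000 6.9600 9.0400 12.9600] v=[0.0000 -0.4000 0.4000 -0.4000]
Step 2: x=[3.9984 6.8848 9.1168 12.8832] v=[-0.0160 -0.7520 0.7680 -0.7680]
Step 3: x=[3.9923 6.7834 9.2243 12.7757] v=[-0.0614 -1.0138 1.0749 -1.0746]
Step 4: x=[3.9778 6.6680 9.3540 12.6462] v=[-0.1450 -1.1539 1.2970 -1.2952]
Step 5: x=[3.9509 6.5524 9.4958 12.5050] v=[-0.2689 -1.1556 1.4182 -1.4121]
Step 6: x=[3.9081 6.4505 9.6389 12.3634] v=[-0.4283 -1.0188 1.4314 -1.4158]
Step 7: x=[3.8470 6.3745 9.7728 12.2328] v=[-0.6113 -0.7604 1.3386 -1.3056]

Answer: 3.8470 6.3745 9.7728 12.2328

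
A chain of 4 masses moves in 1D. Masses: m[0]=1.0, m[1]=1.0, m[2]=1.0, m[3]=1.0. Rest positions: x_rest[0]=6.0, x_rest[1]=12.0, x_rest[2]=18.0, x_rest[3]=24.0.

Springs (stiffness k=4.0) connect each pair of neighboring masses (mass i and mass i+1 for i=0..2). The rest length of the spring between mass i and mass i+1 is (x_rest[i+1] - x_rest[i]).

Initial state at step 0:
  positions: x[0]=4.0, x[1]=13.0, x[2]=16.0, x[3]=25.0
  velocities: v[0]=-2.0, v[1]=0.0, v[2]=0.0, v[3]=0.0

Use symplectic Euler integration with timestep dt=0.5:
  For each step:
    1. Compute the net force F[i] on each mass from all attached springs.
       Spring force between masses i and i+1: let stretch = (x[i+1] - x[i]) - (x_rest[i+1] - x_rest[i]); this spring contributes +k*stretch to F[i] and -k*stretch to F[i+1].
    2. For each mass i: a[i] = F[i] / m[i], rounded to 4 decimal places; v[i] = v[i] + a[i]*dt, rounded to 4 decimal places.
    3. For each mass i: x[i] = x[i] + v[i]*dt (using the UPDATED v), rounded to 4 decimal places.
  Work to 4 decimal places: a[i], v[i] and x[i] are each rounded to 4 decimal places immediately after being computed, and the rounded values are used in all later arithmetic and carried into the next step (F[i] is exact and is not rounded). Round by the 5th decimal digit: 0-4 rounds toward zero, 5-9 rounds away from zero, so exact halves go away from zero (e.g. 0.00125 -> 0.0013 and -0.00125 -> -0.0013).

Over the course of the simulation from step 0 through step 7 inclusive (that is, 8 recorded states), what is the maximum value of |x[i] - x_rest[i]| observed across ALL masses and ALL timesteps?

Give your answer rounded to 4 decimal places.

Answer: 6.0000

Derivation:
Step 0: x=[4.0000 13.0000 16.0000 25.0000] v=[-2.0000 0.0000 0.0000 0.0000]
Step 1: x=[6.0000 7.0000 22.0000 22.0000] v=[4.0000 -12.0000 12.0000 -6.0000]
Step 2: x=[3.0000 15.0000 13.0000 25.0000] v=[-6.0000 16.0000 -18.0000 6.0000]
Step 3: x=[6.0000 9.0000 18.0000 22.0000] v=[6.0000 -12.0000 10.0000 -6.0000]
Step 4: x=[6.0000 9.0000 18.0000 21.0000] v=[0.0000 0.0000 0.0000 -2.0000]
Step 5: x=[3.0000 15.0000 12.0000 23.0000] v=[-6.0000 12.0000 -12.0000 4.0000]
Step 6: x=[6.0000 6.0000 20.0000 20.0000] v=[6.0000 -18.0000 16.0000 -6.0000]
Step 7: x=[3.0000 11.0000 14.0000 23.0000] v=[-6.0000 10.0000 -12.0000 6.0000]
Max displacement = 6.0000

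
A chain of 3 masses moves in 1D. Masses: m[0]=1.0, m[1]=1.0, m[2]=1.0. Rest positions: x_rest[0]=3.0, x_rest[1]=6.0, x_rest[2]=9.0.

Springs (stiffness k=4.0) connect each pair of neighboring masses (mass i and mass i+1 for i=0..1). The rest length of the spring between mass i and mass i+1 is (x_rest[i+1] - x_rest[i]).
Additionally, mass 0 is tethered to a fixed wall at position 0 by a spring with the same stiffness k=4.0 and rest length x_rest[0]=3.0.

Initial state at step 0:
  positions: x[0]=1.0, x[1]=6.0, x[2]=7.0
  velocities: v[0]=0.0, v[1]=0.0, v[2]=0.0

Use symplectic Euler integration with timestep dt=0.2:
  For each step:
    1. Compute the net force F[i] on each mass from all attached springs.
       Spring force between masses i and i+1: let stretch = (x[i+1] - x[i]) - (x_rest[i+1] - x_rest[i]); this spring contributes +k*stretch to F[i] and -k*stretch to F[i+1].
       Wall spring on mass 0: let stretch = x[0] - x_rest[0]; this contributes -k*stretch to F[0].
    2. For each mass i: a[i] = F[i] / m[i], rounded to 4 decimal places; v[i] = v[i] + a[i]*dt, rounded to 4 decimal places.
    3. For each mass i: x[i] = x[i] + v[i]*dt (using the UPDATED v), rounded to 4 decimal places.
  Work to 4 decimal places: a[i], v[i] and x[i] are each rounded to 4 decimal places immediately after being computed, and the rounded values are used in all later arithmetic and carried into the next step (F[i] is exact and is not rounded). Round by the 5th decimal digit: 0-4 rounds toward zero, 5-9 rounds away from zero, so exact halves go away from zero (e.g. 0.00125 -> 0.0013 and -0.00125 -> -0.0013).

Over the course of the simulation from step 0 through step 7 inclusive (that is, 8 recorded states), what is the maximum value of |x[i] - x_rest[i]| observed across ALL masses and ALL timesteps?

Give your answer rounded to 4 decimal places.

Step 0: x=[1.0000 6.0000 7.0000] v=[0.0000 0.0000 0.0000]
Step 1: x=[1.6400 5.3600 7.3200] v=[3.2000 -3.2000 1.6000]
Step 2: x=[2.6128 4.4384 7.8064] v=[4.8640 -4.6080 2.4320]
Step 3: x=[3.4596 3.7636 8.2339] v=[4.2342 -3.3741 2.1376]
Step 4: x=[3.8015 3.7554 8.4262] v=[1.7097 -0.0411 0.9614]
Step 5: x=[3.5278 4.5019 8.3512] v=[-1.3684 3.7324 -0.3752]
Step 6: x=[2.8455 5.7084 8.1403] v=[-3.4114 6.0326 -1.0546]
Step 7: x=[2.1660 6.8460 8.0203] v=[-3.3975 5.6878 -0.6001]
Max displacement = 2.2446

Answer: 2.2446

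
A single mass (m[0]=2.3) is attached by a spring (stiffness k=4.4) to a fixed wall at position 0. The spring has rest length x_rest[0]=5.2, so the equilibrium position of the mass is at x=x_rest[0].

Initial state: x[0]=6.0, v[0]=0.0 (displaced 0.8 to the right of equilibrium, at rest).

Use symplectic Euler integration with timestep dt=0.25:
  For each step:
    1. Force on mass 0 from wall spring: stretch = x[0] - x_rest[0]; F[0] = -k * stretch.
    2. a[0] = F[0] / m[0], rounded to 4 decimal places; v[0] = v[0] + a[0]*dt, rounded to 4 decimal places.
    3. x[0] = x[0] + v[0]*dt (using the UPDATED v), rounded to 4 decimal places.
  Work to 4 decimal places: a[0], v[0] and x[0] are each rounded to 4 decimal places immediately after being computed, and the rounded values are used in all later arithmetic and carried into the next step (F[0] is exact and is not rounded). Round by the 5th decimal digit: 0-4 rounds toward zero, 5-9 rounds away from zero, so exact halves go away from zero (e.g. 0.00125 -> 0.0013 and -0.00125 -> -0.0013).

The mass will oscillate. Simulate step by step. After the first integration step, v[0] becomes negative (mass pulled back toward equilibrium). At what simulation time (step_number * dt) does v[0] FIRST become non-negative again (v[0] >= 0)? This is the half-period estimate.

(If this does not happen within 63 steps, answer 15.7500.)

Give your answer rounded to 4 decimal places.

Step 0: x=[6.0000] v=[0.0000]
Step 1: x=[5.9044] v=[-0.3826]
Step 2: x=[5.7245] v=[-0.7195]
Step 3: x=[5.4819] v=[-0.9704]
Step 4: x=[5.2056] v=[-1.1052]
Step 5: x=[4.9286] v=[-1.1079]
Step 6: x=[4.6841] v=[-0.9781]
Step 7: x=[4.5013] v=[-0.7314]
Step 8: x=[4.4020] v=[-0.3973]
Step 9: x=[4.3981] v=[-0.0157]
Step 10: x=[4.4901] v=[0.3678]
First v>=0 after going negative at step 10, time=2.5000

Answer: 2.5000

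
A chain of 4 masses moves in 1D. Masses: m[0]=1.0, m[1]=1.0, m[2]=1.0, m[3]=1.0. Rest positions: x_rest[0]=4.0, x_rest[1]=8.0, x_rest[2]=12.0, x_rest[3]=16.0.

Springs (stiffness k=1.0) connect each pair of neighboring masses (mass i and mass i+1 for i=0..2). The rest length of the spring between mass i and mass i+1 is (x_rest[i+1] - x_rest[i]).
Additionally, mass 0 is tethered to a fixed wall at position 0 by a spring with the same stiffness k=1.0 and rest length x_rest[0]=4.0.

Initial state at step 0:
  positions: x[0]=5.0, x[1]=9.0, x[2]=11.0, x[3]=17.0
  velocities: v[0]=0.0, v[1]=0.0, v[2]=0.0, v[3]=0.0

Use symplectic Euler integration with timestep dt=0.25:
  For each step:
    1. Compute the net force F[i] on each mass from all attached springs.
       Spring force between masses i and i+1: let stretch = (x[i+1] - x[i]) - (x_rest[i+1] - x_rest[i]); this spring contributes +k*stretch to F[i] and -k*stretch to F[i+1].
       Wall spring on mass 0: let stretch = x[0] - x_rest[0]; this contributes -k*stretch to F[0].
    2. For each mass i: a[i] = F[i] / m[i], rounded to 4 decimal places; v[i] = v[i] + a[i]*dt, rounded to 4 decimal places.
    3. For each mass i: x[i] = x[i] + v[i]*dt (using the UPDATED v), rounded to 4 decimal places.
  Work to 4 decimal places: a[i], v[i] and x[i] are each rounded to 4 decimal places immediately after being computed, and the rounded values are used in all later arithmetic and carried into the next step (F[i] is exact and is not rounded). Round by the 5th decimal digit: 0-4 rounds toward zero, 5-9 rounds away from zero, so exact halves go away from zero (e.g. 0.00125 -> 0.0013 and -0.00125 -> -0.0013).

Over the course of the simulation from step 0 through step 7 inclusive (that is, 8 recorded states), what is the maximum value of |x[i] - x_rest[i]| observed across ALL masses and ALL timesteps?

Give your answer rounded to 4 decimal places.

Step 0: x=[5.0000 9.0000 11.0000 17.0000] v=[0.0000 0.0000 0.0000 0.0000]
Step 1: x=[4.9375 8.8750 11.2500 16.8750] v=[-0.2500 -0.5000 1.0000 -0.5000]
Step 2: x=[4.8125 8.6524 11.7031 16.6484] v=[-0.5000 -0.8906 1.8125 -0.9063]
Step 3: x=[4.6267 8.3804 12.2747 16.3628] v=[-0.7432 -1.0879 2.2862 -1.1426]
Step 4: x=[4.3863 8.1172 12.8584 16.0717] v=[-0.9615 -1.0528 2.3347 -1.1646]
Step 5: x=[4.1050 7.9172 13.3466 15.8297] v=[-1.1254 -0.8002 1.9527 -0.9679]
Step 6: x=[3.8054 7.8182 13.6506 15.6825] v=[-1.1986 -0.3959 1.2161 -0.5887]
Step 7: x=[3.5187 7.8330 13.7171 15.6583] v=[-1.1468 0.0590 0.2660 -0.0967]
Max displacement = 1.7171

Answer: 1.7171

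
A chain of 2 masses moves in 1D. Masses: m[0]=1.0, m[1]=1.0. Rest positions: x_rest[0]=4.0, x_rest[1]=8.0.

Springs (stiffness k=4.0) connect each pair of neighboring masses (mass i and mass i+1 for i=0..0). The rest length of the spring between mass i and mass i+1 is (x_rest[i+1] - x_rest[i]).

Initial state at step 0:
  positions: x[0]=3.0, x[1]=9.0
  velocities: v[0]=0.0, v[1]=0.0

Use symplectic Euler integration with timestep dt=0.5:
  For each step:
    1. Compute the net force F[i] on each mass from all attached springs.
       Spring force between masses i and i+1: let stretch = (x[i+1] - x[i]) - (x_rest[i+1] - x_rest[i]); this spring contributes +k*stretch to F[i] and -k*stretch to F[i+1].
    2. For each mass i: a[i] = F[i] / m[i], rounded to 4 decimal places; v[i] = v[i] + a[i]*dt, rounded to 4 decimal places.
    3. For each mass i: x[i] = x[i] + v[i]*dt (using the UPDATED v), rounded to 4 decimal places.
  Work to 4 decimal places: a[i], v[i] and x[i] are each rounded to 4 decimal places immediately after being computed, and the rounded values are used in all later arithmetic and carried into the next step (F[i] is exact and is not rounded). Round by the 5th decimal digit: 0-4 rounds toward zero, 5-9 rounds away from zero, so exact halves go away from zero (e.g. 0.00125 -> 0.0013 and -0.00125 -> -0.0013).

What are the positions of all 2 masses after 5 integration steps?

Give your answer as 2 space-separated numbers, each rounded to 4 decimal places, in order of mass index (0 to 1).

Answer: 5.0000 7.0000

Derivation:
Step 0: x=[3.0000 9.0000] v=[0.0000 0.0000]
Step 1: x=[5.0000 7.0000] v=[4.0000 -4.0000]
Step 2: x=[5.0000 7.0000] v=[0.0000 0.0000]
Step 3: x=[3.0000 9.0000] v=[-4.0000 4.0000]
Step 4: x=[3.0000 9.0000] v=[0.0000 0.0000]
Step 5: x=[5.0000 7.0000] v=[4.0000 -4.0000]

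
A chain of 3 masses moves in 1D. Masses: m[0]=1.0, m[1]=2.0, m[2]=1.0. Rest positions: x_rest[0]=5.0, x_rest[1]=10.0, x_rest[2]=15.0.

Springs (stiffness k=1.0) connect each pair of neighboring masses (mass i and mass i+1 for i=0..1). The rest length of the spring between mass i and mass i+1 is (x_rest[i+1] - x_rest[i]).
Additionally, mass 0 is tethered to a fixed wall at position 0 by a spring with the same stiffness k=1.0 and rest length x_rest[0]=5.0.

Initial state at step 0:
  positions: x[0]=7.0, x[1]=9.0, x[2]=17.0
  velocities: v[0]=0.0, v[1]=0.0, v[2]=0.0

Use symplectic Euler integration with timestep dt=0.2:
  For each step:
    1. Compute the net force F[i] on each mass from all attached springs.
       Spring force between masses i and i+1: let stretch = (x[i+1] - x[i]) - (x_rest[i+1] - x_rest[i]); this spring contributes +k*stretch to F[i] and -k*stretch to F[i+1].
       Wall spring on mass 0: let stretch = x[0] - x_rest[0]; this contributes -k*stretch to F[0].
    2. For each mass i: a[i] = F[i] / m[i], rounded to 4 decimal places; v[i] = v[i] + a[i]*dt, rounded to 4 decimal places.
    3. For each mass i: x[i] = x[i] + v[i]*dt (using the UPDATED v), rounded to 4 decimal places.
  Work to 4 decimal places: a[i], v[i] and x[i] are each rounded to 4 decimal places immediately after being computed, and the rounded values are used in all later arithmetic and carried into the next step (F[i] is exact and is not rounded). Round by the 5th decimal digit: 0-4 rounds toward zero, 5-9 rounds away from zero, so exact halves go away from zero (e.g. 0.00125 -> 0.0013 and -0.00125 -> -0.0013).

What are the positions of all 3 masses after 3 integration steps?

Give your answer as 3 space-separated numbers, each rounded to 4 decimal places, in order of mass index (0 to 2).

Answer: 5.9019 9.6651 16.3272

Derivation:
Step 0: x=[7.0000 9.0000 17.0000] v=[0.0000 0.0000 0.0000]
Step 1: x=[6.8000 9.1200 16.8800] v=[-1.0000 0.6000 -0.6000]
Step 2: x=[6.4208 9.3488 16.6496] v=[-1.8960 1.1440 -1.1520]
Step 3: x=[5.9019 9.6651 16.3272] v=[-2.5946 1.5813 -1.6122]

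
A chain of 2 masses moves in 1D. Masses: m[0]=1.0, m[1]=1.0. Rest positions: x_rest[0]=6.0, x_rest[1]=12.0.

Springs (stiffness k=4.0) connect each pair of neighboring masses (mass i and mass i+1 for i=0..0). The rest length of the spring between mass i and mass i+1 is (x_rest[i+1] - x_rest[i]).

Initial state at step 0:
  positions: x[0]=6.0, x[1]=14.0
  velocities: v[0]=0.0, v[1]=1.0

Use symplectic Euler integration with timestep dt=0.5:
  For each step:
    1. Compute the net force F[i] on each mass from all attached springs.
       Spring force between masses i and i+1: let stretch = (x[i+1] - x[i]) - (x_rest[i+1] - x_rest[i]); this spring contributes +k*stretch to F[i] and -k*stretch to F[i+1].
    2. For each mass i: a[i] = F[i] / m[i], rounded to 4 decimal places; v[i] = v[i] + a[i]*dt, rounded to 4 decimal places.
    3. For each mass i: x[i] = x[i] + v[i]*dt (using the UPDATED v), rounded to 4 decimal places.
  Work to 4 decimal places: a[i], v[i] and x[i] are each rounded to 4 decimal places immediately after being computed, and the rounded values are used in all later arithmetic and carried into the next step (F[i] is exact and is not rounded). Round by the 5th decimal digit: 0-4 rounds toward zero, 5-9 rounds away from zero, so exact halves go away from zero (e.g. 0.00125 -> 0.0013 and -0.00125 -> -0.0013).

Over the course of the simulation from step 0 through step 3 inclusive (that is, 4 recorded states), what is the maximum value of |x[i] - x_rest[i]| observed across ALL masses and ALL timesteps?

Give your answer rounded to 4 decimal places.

Answer: 2.5000

Derivation:
Step 0: x=[6.0000 14.0000] v=[0.0000 1.0000]
Step 1: x=[8.0000 12.5000] v=[4.0000 -3.0000]
Step 2: x=[8.5000 12.5000] v=[1.0000 0.0000]
Step 3: x=[7.0000 14.5000] v=[-3.0000 4.0000]
Max displacement = 2.5000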